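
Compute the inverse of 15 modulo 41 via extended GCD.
Extended GCD: 15(11) + 41(-4) = 1. So 15^(-1) ≡ 11 (mod 41). Verify: 15 × 11 = 165 ≡ 1 (mod 41)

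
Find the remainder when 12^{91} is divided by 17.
By Fermat: 12^{16} ≡ 1 mod 17. 91 = 5×16 + 11. So 12^{91} ≡ 12^{11} ≡ 6 mod 17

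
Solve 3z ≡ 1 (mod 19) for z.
Since 19 is prime, by Fermat 3^(-1) ≡ 3^{17} ≡ 13 (mod 19). Verify: 3 × 13 = 39 ≡ 1 (mod 19)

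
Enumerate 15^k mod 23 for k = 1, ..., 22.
15^1, 15^2, ..., 15^{22} mod 23: [15, 18, 17, 2, 7, 13, 11, 4, 14, 3, 22, 8, 5, 6, 21, 16, 10, 12, 19, 9, 20, 1]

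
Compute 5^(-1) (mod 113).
Since 113 is prime, by Fermat 5^(-1) ≡ 5^{111} ≡ 68 (mod 113). Verify: 5 × 68 = 340 ≡ 1 (mod 113)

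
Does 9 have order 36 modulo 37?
9^{9} ≡ 1 (mod 37) and 9 < 36, so ord_37(9) = 9 ≠ 36 and 9 is not a primitive root.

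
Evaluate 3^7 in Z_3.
By repeated squaring (mod 3): 3^{1}≡0, 3^{2}≡0, 3^{4}≡0. Then 3^{7} = 3^{4+2+1} ≡ 0 × 0 × 0 ≡ 0 (mod 3)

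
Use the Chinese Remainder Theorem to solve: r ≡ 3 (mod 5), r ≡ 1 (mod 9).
M = 5 × 9 = 45. M₁ = 9, y₁ ≡ 4 (mod 5). M₂ = 5, y₂ ≡ 2 (mod 9). r = 3×9×4 + 1×5×2 ≡ 28 (mod 45)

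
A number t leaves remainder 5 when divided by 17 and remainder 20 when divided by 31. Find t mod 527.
M = 17 × 31 = 527. M₁ = 31, y₁ ≡ 11 mod 17. M₂ = 17, y₂ ≡ 11 mod 31. t = 5×31×11 + 20×17×11 ≡ 175 mod 527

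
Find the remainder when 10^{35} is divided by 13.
By Fermat: 10^{12} ≡ 1 (mod 13). 35 = 2×12 + 11. So 10^{35} ≡ 10^{11} ≡ 4 (mod 13)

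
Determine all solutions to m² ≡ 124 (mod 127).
The square roots of 124 mod 127 are 88 and 39. Verify: 88² = 7744 ≡ 124 (mod 127)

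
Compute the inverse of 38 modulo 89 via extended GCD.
Extended GCD: 38(-7) + 89(3) = 1. So 38^(-1) ≡ -7 ≡ 82 mod 89. Verify: 38 × 82 = 3116 ≡ 1 mod 89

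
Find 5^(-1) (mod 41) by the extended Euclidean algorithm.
Extended GCD: 5(-8) + 41(1) = 1. So 5^(-1) ≡ -8 ≡ 33 (mod 41). Verify: 5 × 33 = 165 ≡ 1 (mod 41)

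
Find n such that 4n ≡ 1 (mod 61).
Since 61 is prime, by Fermat 4^(-1) ≡ 4^{59} ≡ 46 (mod 61). Verify: 4 × 46 = 184 ≡ 1 (mod 61)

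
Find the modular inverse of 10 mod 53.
Since 53 is prime, by Fermat 10^(-1) ≡ 10^{51} ≡ 16 (mod 53). Verify: 10 × 16 = 160 ≡ 1 (mod 53)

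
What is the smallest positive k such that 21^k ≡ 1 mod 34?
Powers of 21 mod 34: 21^1≡21, 21^2≡33, 21^3≡13, 21^4≡1. ord_34(21) = 4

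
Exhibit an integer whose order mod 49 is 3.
18 has order 3 mod 49 since 18^{3} ≡ 1 (mod 49) and no smaller power works.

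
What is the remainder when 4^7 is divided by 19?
By repeated squaring (mod 19): 4^{1}≡4, 4^{2}≡16, 4^{4}≡9. Then 4^{7} = 4^{4+2+1} ≡ 9 × 16 × 4 ≡ 6 (mod 19)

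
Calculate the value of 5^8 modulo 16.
By repeated squaring (mod 16): 5^{1}≡5, 5^{2}≡9, 5^{4}≡1, 5^{8}≡1. So 5^{8} ≡ 1 (mod 16)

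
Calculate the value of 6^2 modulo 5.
6^{2} = 36 ≡ 1 mod 5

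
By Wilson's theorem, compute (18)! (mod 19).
By Wilson's theorem, (18)! ≡ -1 ≡ 18 (mod 19)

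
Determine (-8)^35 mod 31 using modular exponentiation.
Using Fermat: (-8)^{30} ≡ 1 mod 31. 35 ≡ 5 mod 30. So (-8)^{35} ≡ (-8)^{5} ≡ 30 mod 31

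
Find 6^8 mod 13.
By repeated squaring mod 13: 6^{1}≡6, 6^{2}≡10, 6^{4}≡9, 6^{8}≡3. So 6^{8} ≡ 3 mod 13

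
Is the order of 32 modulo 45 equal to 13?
Powers of 32 mod 45: 32^1≡32, 32^2≡34, 32^3≡8, 32^4≡31, 32^5≡2, 32^6≡19, 32^7≡23, 32^8≡16, 32^9≡17, 32^10≡4, 32^11≡38, 32^12≡1. Already 32^12≡1, so the order is 12 < 13. No, the actual order is 12.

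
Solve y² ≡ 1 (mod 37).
The square roots of 1 mod 37 are 1 and 36. Verify: 1² = 1 ≡ 1 (mod 37)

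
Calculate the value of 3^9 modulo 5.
Using Fermat: 3^{4} ≡ 1 (mod 5). 9 ≡ 1 (mod 4). So 3^{9} ≡ 3^{1} ≡ 3 (mod 5)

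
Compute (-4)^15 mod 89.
By repeated squaring mod 89: (-4)^{1}≡85, (-4)^{2}≡16, (-4)^{4}≡78, (-4)^{8}≡32. Then (-4)^{15} = (-4)^{8+4+2+1} ≡ 32 × 78 × 16 × 85 ≡ 11 mod 89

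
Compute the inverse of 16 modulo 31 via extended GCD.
Extended GCD: 16(2) + 31(-1) = 1. So 16^(-1) ≡ 2 (mod 31). Verify: 16 × 2 = 32 ≡ 1 (mod 31)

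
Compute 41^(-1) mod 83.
Since 83 is prime, by Fermat 41^(-1) ≡ 41^{81} ≡ 81 mod 83. Verify: 41 × 81 = 3321 ≡ 1 mod 83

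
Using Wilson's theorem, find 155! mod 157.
(156)! = (155)! × (156) ≡ -1 mod 157. So (155)! ≡ -1 × (156)^(-1) ≡ (-1)×(-1) = 1 mod 157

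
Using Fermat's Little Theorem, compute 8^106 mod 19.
By Fermat: 8^{18} ≡ 1 (mod 19). 106 = 5×18 + 16. So 8^{106} ≡ 8^{16} ≡ 11 (mod 19)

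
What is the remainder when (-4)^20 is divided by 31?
By repeated squaring mod 31: (-4)^{1}≡27, (-4)^{2}≡16, (-4)^{4}≡8, (-4)^{8}≡2, (-4)^{16}≡4. Then (-4)^{20} = (-4)^{16+4} ≡ 4 × 8 ≡ 1 mod 31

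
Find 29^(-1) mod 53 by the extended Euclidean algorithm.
Extended GCD: 29(11) + 53(-6) = 1. So 29^(-1) ≡ 11 mod 53. Verify: 29 × 11 = 319 ≡ 1 mod 53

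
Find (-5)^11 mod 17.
By repeated squaring mod 17: (-5)^{1}≡12, (-5)^{2}≡8, (-5)^{4}≡13, (-5)^{8}≡16. Then (-5)^{11} = (-5)^{8+2+1} ≡ 16 × 8 × 12 ≡ 6 mod 17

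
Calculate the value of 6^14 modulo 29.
By repeated squaring (mod 29): 6^{1}≡6, 6^{2}≡7, 6^{4}≡20, 6^{8}≡23. Then 6^{14} = 6^{8+4+2} ≡ 23 × 20 × 7 ≡ 1 (mod 29)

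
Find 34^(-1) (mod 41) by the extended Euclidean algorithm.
Extended GCD: 34(-6) + 41(5) = 1. So 34^(-1) ≡ -6 ≡ 35 (mod 41). Verify: 34 × 35 = 1190 ≡ 1 (mod 41)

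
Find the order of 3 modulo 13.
Powers of 3 mod 13: 3^1≡3, 3^2≡9, 3^3≡1. Order = 3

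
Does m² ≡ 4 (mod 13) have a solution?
By Euler's criterion: 4^{6} ≡ 1 (mod 13). Since this equals 1, 4 is a QR.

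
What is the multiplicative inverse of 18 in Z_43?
Since 43 is prime, by Fermat 18^(-1) ≡ 18^{41} ≡ 12 mod 43. Verify: 18 × 12 = 216 ≡ 1 mod 43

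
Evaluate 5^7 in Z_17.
By repeated squaring mod 17: 5^{1}≡5, 5^{2}≡8, 5^{4}≡13. Then 5^{7} = 5^{4+2+1} ≡ 13 × 8 × 5 ≡ 10 mod 17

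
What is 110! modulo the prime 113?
(112)! = (110)! × (111) × (112) ≡ -1 (mod 113). So (110)! ≡ -1 × [(112)(111)]^(-1) ≡ 56 (mod 113)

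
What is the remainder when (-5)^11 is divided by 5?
By repeated squaring (mod 5): (-5)^{1}≡0, (-5)^{2}≡0, (-5)^{4}≡0, (-5)^{8}≡0. Then (-5)^{11} = (-5)^{8+2+1} ≡ 0 × 0 × 0 ≡ 0 (mod 5)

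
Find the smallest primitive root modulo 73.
g = 5. Powers: [5, 25, 52, 41, 59, 3, 15, ...] generates all 72 non-zero residues.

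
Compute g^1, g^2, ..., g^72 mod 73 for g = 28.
28^1, 28^2, ..., 28^{72} mod 73: [28, 54, 52, 69, 34, 3, 11, 16, 10, 61, 29, 9, 33, 48, 30, 37, 14, 27, 26, 71, 17, 38, 42, 8, 5, 67, 51, 41, 53, 24, 15, 55, 7, 50, 13, 72, 45, 19, 21, 4, 39, 70, 62, 57, 63, 12, 44, 64, 40, 25, 43, 36, 59, 46, 47, 2, 56, 35, 31, 65, 68, 6, 22, 32, 20, 49, 58, 18, 66, 23, 60, 1]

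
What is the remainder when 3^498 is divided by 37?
Using Fermat: 3^{36} ≡ 1 mod 37. 498 ≡ 30 mod 36. So 3^{498} ≡ 3^{30} ≡ 10 mod 37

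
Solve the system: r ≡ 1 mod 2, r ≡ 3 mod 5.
M = 2 × 5 = 10. M₁ = 5, y₁ ≡ 1 mod 2. M₂ = 2, y₂ ≡ 3 mod 5. r = 1×5×1 + 3×2×3 ≡ 3 mod 10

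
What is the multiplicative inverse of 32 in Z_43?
Since 43 is prime, by Fermat 32^(-1) ≡ 32^{41} ≡ 39 (mod 43). Verify: 32 × 39 = 1248 ≡ 1 (mod 43)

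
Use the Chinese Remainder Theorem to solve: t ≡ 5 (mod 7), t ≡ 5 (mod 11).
M = 7 × 11 = 77. M₁ = 11, y₁ ≡ 2 (mod 7). M₂ = 7, y₂ ≡ 8 (mod 11). t = 5×11×2 + 5×7×8 ≡ 5 (mod 77)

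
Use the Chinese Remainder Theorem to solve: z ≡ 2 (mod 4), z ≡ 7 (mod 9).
M = 4 × 9 = 36. M₁ = 9, y₁ ≡ 1 (mod 4). M₂ = 4, y₂ ≡ 7 (mod 9). z = 2×9×1 + 7×4×7 ≡ 34 (mod 36)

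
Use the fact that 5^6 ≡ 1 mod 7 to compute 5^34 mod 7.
By Fermat: 5^{6} ≡ 1 mod 7. 34 = 5×6 + 4. So 5^{34} ≡ 5^{4} ≡ 2 mod 7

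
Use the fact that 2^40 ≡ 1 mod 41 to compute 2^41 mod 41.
By Fermat: 2^{40} ≡ 1 mod 41. So 2^{41} = 2^{40} · 2^{1} ≡ 2^{1} ≡ 2 mod 41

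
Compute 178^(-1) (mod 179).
Since 179 is prime, by Fermat 178^(-1) ≡ 178^{177} ≡ 178 (mod 179). Verify: 178 × 178 = 31684 ≡ 1 (mod 179)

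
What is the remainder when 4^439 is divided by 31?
Using Fermat: 4^{30} ≡ 1 mod 31. 439 ≡ 19 mod 30. So 4^{439} ≡ 4^{19} ≡ 8 mod 31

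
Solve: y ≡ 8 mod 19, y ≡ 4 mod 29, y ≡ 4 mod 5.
M = 19 × 29 × 5 = 2755. M₁ = 145, y₁ ≡ 8 mod 19. M₂ = 95, y₂ ≡ 11 mod 29. M₃ = 551, y₃ ≡ 1 mod 5. y = 8×145×8 + 4×95×11 + 4×551×1 ≡ 1889 mod 2755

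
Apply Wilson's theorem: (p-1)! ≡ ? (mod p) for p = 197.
By Wilson's theorem, (196)! ≡ -1 ≡ 196 (mod 197)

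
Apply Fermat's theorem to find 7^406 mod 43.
By Fermat: 7^{42} ≡ 1 mod 43. 406 ≡ 28 mod 42. So 7^{406} ≡ 7^{28} ≡ 36 mod 43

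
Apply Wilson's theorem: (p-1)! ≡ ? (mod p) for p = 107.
By Wilson's theorem, (106)! ≡ -1 ≡ 106 (mod 107)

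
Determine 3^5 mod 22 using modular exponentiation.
By repeated squaring mod 22: 3^{1}≡3, 3^{2}≡9, 3^{4}≡15. Then 3^{5} = 3^{4+1} ≡ 15 × 3 ≡ 1 mod 22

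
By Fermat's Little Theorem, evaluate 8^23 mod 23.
By Fermat: 8^{22} ≡ 1 (mod 23). So 8^{23} = 8^{22} · 8^{1} ≡ 8^{1} ≡ 8 (mod 23)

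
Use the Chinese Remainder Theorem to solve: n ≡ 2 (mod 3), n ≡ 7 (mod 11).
M = 3 × 11 = 33. M₁ = 11, y₁ ≡ 2 (mod 3). M₂ = 3, y₂ ≡ 4 (mod 11). n = 2×11×2 + 7×3×4 ≡ 29 (mod 33)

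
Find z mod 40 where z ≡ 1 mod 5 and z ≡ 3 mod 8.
M = 5 × 8 = 40. M₁ = 8, y₁ ≡ 2 mod 5. M₂ = 5, y₂ ≡ 5 mod 8. z = 1×8×2 + 3×5×5 ≡ 11 mod 40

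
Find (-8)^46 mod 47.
Using Fermat: (-8)^{46} ≡ 1 mod 47. 46 ≡ 0 mod 46. So (-8)^{46} ≡ (-8)^{0} ≡ 1 mod 47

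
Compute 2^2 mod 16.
2^{2} = 4 ≡ 4 (mod 16)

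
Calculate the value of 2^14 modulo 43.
By repeated squaring (mod 43): 2^{1}≡2, 2^{2}≡4, 2^{4}≡16, 2^{8}≡41. Then 2^{14} = 2^{8+4+2} ≡ 41 × 16 × 4 ≡ 1 (mod 43)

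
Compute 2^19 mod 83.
By repeated squaring mod 83: 2^{1}≡2, 2^{2}≡4, 2^{4}≡16, 2^{8}≡7, 2^{16}≡49. Then 2^{19} = 2^{16+2+1} ≡ 49 × 4 × 2 ≡ 60 mod 83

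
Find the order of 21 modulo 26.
Powers of 21 mod 26: 21^1≡21, 21^2≡25, 21^3≡5, 21^4≡1. Order = 4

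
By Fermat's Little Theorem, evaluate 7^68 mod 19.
By Fermat: 7^{18} ≡ 1 mod 19. 68 = 3×18 + 14. So 7^{68} ≡ 7^{14} ≡ 11 mod 19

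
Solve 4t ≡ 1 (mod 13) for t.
Since 13 is prime, by Fermat 4^(-1) ≡ 4^{11} ≡ 10 (mod 13). Verify: 4 × 10 = 40 ≡ 1 (mod 13)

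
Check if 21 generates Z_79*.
21^{13} ≡ 1 (mod 79) and 13 < 78, so ord_79(21) = 13 ≠ 78 and 21 is not a primitive root.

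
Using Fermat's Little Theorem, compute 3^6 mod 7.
By Fermat's Little Theorem, 3^{6} ≡ 1 (mod 7) since 7 is prime and gcd(3, 7) = 1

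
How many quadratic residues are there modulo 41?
Exactly half the non-zero residues mod a prime are QRs: (41-1)/2 = 20.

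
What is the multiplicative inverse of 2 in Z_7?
Since 7 is prime, by Fermat 2^(-1) ≡ 2^{5} ≡ 4 (mod 7). Verify: 2 × 4 = 8 ≡ 1 (mod 7)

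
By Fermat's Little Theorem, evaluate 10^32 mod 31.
By Fermat: 10^{30} ≡ 1 mod 31. So 10^{32} = 10^{30} · 10^{2} ≡ 10^{2} ≡ 7 mod 31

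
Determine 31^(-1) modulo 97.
Since 97 is prime, by Fermat 31^(-1) ≡ 31^{95} ≡ 72 mod 97. Verify: 31 × 72 = 2232 ≡ 1 mod 97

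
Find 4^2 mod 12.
4^{2} = 16 ≡ 4 mod 12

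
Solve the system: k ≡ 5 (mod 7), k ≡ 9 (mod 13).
M = 7 × 13 = 91. M₁ = 13, y₁ ≡ 6 (mod 7). M₂ = 7, y₂ ≡ 2 (mod 13). k = 5×13×6 + 9×7×2 ≡ 61 (mod 91)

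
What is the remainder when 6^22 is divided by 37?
By repeated squaring (mod 37): 6^{1}≡6, 6^{2}≡36, 6^{4}≡1, 6^{8}≡1, 6^{16}≡1. Then 6^{22} = 6^{16+4+2} ≡ 1 × 1 × 36 ≡ 36 (mod 37)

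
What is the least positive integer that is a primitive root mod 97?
g = 5. Powers: [5, 25, 28, 43, 21, 8, 40, 6, 30, ...] generates all 96 non-zero residues.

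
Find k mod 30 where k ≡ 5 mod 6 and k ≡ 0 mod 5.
M = 6 × 5 = 30. M₁ = 5, y₁ ≡ 5 mod 6. M₂ = 6, y₂ ≡ 1 mod 5. k = 5×5×5 + 0×6×1 ≡ 5 mod 30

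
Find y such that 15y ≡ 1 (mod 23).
Since 23 is prime, by Fermat 15^(-1) ≡ 15^{21} ≡ 20 (mod 23). Verify: 15 × 20 = 300 ≡ 1 (mod 23)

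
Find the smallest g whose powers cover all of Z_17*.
g = 3. For each prime q|16: 3^{8}≡16, none ≡ 1, so ord_17(3) = 16 and 3 is a primitive root.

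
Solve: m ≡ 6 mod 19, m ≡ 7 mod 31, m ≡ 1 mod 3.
M = 19 × 31 × 3 = 1767. M₁ = 93, y₁ ≡ 9 mod 19. M₂ = 57, y₂ ≡ 6 mod 31. M₃ = 589, y₃ ≡ 1 mod 3. m = 6×93×9 + 7×57×6 + 1×589×1 ≡ 937 mod 1767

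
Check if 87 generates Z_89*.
87^{22} ≡ 1 mod 89 and 22 < 88, so ord_89(87) = 22 ≠ 88 and 87 is not a primitive root.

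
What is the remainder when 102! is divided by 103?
By Wilson's theorem, (102)! ≡ -1 ≡ 102 (mod 103)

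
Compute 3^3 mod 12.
3^{3} = 27 ≡ 3 (mod 12)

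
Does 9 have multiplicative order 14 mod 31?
Powers of 9 mod 31: 9^1≡9, 9^2≡19, 9^3≡16, 9^4≡20, 9^5≡25, 9^6≡8, 9^7≡10, 9^8≡28, 9^9≡4, 9^10≡5, 9^11≡14, 9^12≡2, 9^13≡18, 9^14≡7, 9^15≡1. 9^14≡7≢1, so ord ≠ 14. No, the actual order is 15.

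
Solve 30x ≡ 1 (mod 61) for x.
Since 61 is prime, by Fermat 30^(-1) ≡ 30^{59} ≡ 59 (mod 61). Verify: 30 × 59 = 1770 ≡ 1 (mod 61)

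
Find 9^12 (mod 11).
Using Fermat: 9^{10} ≡ 1 (mod 11). 12 ≡ 2 (mod 10). So 9^{12} ≡ 9^{2} ≡ 4 (mod 11)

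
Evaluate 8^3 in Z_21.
8^{3} = 512 ≡ 8 mod 21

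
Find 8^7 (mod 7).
Using Fermat: 8^{6} ≡ 1 (mod 7). 7 ≡ 1 (mod 6). So 8^{7} ≡ 8^{1} ≡ 1 (mod 7)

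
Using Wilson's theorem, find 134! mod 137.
(136)! = (134)! × (135) × (136) ≡ -1 (mod 137). So (134)! ≡ -1 × [(136)(135)]^(-1) ≡ 68 (mod 137)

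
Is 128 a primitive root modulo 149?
ord_149(128) divides 148. For each prime q|148: 128^{74}≡148, 128^{4}≡36, none ≡ 1. So 128 has order 148 and is a primitive root mod 149.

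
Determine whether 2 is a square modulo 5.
By Euler's criterion: 2^{2} ≡ 4 (mod 5). Since this equals -1 (≡ 4), 2 is not a QR.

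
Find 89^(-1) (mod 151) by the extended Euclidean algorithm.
Extended GCD: 89(56) + 151(-33) = 1. So 89^(-1) ≡ 56 (mod 151). Verify: 89 × 56 = 4984 ≡ 1 (mod 151)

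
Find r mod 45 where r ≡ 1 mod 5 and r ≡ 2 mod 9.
M = 5 × 9 = 45. M₁ = 9, y₁ ≡ 4 mod 5. M₂ = 5, y₂ ≡ 2 mod 9. r = 1×9×4 + 2×5×2 ≡ 11 mod 45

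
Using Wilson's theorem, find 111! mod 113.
(112)! = (111)! × (112) ≡ -1 mod 113. So (111)! ≡ -1 × (112)^(-1) ≡ (-1)×(-1) = 1 mod 113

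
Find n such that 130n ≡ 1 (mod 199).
Since 199 is prime, by Fermat 130^(-1) ≡ 130^{197} ≡ 124 (mod 199). Verify: 130 × 124 = 16120 ≡ 1 (mod 199)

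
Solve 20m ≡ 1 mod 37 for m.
Since 37 is prime, by Fermat 20^(-1) ≡ 20^{35} ≡ 13 mod 37. Verify: 20 × 13 = 260 ≡ 1 mod 37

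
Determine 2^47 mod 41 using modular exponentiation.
Using Fermat: 2^{40} ≡ 1 mod 41. 47 ≡ 7 mod 40. So 2^{47} ≡ 2^{7} ≡ 5 mod 41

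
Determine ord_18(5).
Powers of 5 mod 18: 5^1≡5, 5^2≡7, 5^3≡17, 5^4≡13, 5^5≡11, 5^6≡1. ord_18(5) = 6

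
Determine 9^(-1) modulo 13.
Since 13 is prime, by Fermat 9^(-1) ≡ 9^{11} ≡ 3 mod 13. Verify: 9 × 3 = 27 ≡ 1 mod 13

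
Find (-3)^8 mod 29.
By repeated squaring mod 29: (-3)^{1}≡26, (-3)^{2}≡9, (-3)^{4}≡23, (-3)^{8}≡7. So (-3)^{8} ≡ 7 mod 29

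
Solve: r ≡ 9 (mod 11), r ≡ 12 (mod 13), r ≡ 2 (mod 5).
M = 11 × 13 × 5 = 715. M₁ = 65, y₁ ≡ 10 (mod 11). M₂ = 55, y₂ ≡ 9 (mod 13). M₃ = 143, y₃ ≡ 2 (mod 5). r = 9×65×10 + 12×55×9 + 2×143×2 ≡ 207 (mod 715)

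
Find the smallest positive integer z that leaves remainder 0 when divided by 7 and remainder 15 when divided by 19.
M = 7 × 19 = 133. M₁ = 19, y₁ ≡ 3 (mod 7). M₂ = 7, y₂ ≡ 11 (mod 19). z = 0×19×3 + 15×7×11 ≡ 91 (mod 133)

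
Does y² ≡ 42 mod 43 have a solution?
By Euler's criterion: 42^{21} ≡ 42 mod 43. Since this equals -1 (≡ 42), 42 is not a QR.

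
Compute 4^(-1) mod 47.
Since 47 is prime, by Fermat 4^(-1) ≡ 4^{45} ≡ 12 mod 47. Verify: 4 × 12 = 48 ≡ 1 mod 47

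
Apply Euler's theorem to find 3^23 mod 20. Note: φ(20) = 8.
By Euler: 3^{8} ≡ 1 mod 20 since gcd(3, 20) = 1. 23 = 2×8 + 7. So 3^{23} ≡ 3^{7} ≡ 7 mod 20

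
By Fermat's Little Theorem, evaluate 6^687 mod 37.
By Fermat: 6^{36} ≡ 1 mod 37. 687 ≡ 3 mod 36. So 6^{687} ≡ 6^{3} ≡ 31 mod 37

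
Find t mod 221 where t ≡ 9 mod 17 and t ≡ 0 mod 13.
M = 17 × 13 = 221. M₁ = 13, y₁ ≡ 4 mod 17. M₂ = 17, y₂ ≡ 10 mod 13. t = 9×13×4 + 0×17×10 ≡ 26 mod 221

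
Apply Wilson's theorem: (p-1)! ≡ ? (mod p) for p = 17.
By Wilson's theorem, (16)! ≡ -1 ≡ 16 mod 17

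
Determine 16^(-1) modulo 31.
Since 31 is prime, by Fermat 16^(-1) ≡ 16^{29} ≡ 2 (mod 31). Verify: 16 × 2 = 32 ≡ 1 (mod 31)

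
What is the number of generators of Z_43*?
There are φ(43-1) = φ(42) = 12 primitive roots modulo 43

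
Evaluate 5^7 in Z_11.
By repeated squaring mod 11: 5^{1}≡5, 5^{2}≡3, 5^{4}≡9. Then 5^{7} = 5^{4+2+1} ≡ 9 × 3 × 5 ≡ 3 mod 11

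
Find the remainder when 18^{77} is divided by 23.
By Fermat: 18^{22} ≡ 1 mod 23. 77 = 3×22 + 11. So 18^{77} ≡ 18^{11} ≡ 1 mod 23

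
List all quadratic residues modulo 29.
QRs mod 29: {1, 4, 5, 6, 7, 9, 13, 16, 20, 22, 23, 24, 25, 28}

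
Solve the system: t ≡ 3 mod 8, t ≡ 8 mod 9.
M = 8 × 9 = 72. M₁ = 9, y₁ ≡ 1 mod 8. M₂ = 8, y₂ ≡ 8 mod 9. t = 3×9×1 + 8×8×8 ≡ 35 mod 72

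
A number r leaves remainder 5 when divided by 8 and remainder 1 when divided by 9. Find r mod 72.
M = 8 × 9 = 72. M₁ = 9, y₁ ≡ 1 mod 8. M₂ = 8, y₂ ≡ 8 mod 9. r = 5×9×1 + 1×8×8 ≡ 37 mod 72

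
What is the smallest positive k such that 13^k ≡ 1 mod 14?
Powers of 13 mod 14: 13^1≡13, 13^2≡1. So the order of 13 is 2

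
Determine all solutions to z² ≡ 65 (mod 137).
The square roots of 65 mod 137 are 105 and 32. Verify: 105² = 11025 ≡ 65 (mod 137)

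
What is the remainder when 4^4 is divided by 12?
4^{4} = 256 ≡ 4 (mod 12)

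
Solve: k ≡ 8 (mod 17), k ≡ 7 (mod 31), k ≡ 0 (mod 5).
M = 17 × 31 × 5 = 2635. M₁ = 155, y₁ ≡ 9 (mod 17). M₂ = 85, y₂ ≡ 27 (mod 31). M₃ = 527, y₃ ≡ 3 (mod 5). k = 8×155×9 + 7×85×27 + 0×527×3 ≡ 875 (mod 2635)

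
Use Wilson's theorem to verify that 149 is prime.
(148)! mod 149 = 148. Since this equals -1 (mod 149), Wilson confirms 149 is prime.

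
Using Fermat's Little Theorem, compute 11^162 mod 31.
By Fermat: 11^{30} ≡ 1 (mod 31). 162 ≡ 12 (mod 30). So 11^{162} ≡ 11^{12} ≡ 16 (mod 31)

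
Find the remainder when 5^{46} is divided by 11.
By Fermat: 5^{10} ≡ 1 (mod 11). 46 = 4×10 + 6. So 5^{46} ≡ 5^{6} ≡ 5 (mod 11)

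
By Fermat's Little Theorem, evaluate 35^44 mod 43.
By Fermat: 35^{42} ≡ 1 (mod 43). So 35^{44} = 35^{42} · 35^{2} ≡ 35^{2} ≡ 21 (mod 43)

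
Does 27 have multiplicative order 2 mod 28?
Powers of 27 mod 28: 27^1≡27, 27^2≡1. First k with 27^k≡1 is k=2. Yes, ord_28(27) = 2.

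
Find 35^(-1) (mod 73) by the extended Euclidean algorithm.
Extended GCD: 35(-25) + 73(12) = 1. So 35^(-1) ≡ -25 ≡ 48 (mod 73). Verify: 35 × 48 = 1680 ≡ 1 (mod 73)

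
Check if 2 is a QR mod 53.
By Euler's criterion: 2^{26} ≡ 52 (mod 53). Since this equals -1 (≡ 52), 2 is not a QR.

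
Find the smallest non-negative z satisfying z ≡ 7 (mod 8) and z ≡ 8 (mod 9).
M = 8 × 9 = 72. M₁ = 9, y₁ ≡ 1 (mod 8). M₂ = 8, y₂ ≡ 8 (mod 9). z = 7×9×1 + 8×8×8 ≡ 71 (mod 72)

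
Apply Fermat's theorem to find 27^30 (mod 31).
By Fermat's Little Theorem, 27^{30} ≡ 1 (mod 31) since 31 is prime and gcd(27, 31) = 1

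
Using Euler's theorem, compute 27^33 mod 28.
By Euler: 27^{12} ≡ 1 (mod 28) since gcd(27, 28) = 1. 33 = 2×12 + 9. So 27^{33} ≡ 27^{9} ≡ 27 (mod 28)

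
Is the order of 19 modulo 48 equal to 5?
Powers of 19 mod 48: 19^1≡19, 19^2≡25, 19^3≡43, 19^4≡1. Already 19^4≡1, so the order is 4 < 5. No, the actual order is 4.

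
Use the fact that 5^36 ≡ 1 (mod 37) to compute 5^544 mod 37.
By Fermat: 5^{36} ≡ 1 (mod 37). 544 ≡ 4 (mod 36). So 5^{544} ≡ 5^{4} ≡ 33 (mod 37)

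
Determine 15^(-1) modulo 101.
Since 101 is prime, by Fermat 15^(-1) ≡ 15^{99} ≡ 27 mod 101. Verify: 15 × 27 = 405 ≡ 1 mod 101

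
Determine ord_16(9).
Powers of 9 mod 16: 9^1≡9, 9^2≡1. Order = 2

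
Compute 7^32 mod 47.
By repeated squaring (mod 47): 7^{1}≡7, 7^{2}≡2, 7^{4}≡4, 7^{8}≡16, 7^{16}≡21, 7^{32}≡18. So 7^{32} ≡ 18 (mod 47)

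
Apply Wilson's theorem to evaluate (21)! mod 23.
(22)! = (21)! × (22) ≡ -1 mod 23. So (21)! ≡ -1 × (22)^(-1) ≡ (-1)×(-1) = 1 mod 23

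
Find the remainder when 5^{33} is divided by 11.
By Fermat: 5^{10} ≡ 1 (mod 11). 33 = 3×10 + 3. So 5^{33} ≡ 5^{3} ≡ 4 (mod 11)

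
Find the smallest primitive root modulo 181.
g = 2. Powers: [2, 4, 8, 16, 32, 64, 128, ...] generates all 180 non-zero residues.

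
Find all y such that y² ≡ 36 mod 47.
The square roots of 36 mod 47 are 6 and 41. Verify: 6² = 36 ≡ 36 mod 47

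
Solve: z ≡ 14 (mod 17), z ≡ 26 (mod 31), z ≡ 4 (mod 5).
M = 17 × 31 × 5 = 2635. M₁ = 155, y₁ ≡ 9 (mod 17). M₂ = 85, y₂ ≡ 27 (mod 31). M₃ = 527, y₃ ≡ 3 (mod 5). z = 14×155×9 + 26×85×27 + 4×527×3 ≡ 1204 (mod 2635)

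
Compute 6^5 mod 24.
By repeated squaring mod 24: 6^{1}≡6, 6^{2}≡12, 6^{4}≡0. Then 6^{5} = 6^{4+1} ≡ 0 × 6 ≡ 0 mod 24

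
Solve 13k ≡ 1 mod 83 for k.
Since 83 is prime, by Fermat 13^(-1) ≡ 13^{81} ≡ 32 mod 83. Verify: 13 × 32 = 416 ≡ 1 mod 83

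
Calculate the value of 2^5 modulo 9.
By repeated squaring (mod 9): 2^{1}≡2, 2^{2}≡4, 2^{4}≡7. Then 2^{5} = 2^{4+1} ≡ 7 × 2 ≡ 5 (mod 9)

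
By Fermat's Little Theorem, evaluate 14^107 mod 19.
By Fermat: 14^{18} ≡ 1 (mod 19). 107 = 5×18 + 17. So 14^{107} ≡ 14^{17} ≡ 15 (mod 19)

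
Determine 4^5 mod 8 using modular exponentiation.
By repeated squaring mod 8: 4^{1}≡4, 4^{2}≡0, 4^{4}≡0. Then 4^{5} = 4^{4+1} ≡ 0 × 4 ≡ 0 mod 8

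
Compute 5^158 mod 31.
Using Fermat: 5^{30} ≡ 1 (mod 31). 158 ≡ 8 (mod 30). So 5^{158} ≡ 5^{8} ≡ 25 (mod 31)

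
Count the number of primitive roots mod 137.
There are φ(137-1) = φ(136) = 64 primitive roots modulo 137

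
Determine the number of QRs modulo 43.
Exactly half the non-zero residues mod a prime are QRs: (43-1)/2 = 21.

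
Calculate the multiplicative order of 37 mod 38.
Powers of 37 mod 38: 37^1≡37, 37^2≡1. So the order of 37 is 2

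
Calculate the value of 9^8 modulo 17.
By repeated squaring (mod 17): 9^{1}≡9, 9^{2}≡13, 9^{4}≡16, 9^{8}≡1. So 9^{8} ≡ 1 (mod 17)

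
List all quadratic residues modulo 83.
Squares in Z_83*: {1, 3, 4, 7, 9, 10, 11, 12, 16, 17, 21, 23, 25, 26, 27, 28, 29, 30, 31, 33, 36, 37, 38, 40, 41, 44, 48, 49, 51, 59, 61, 63, 64, 65, 68, 69, 70, 75, 77, 78, 81}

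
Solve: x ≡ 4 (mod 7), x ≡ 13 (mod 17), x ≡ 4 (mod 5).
M = 7 × 17 × 5 = 595. M₁ = 85, y₁ ≡ 1 (mod 7). M₂ = 35, y₂ ≡ 1 (mod 17). M₃ = 119, y₃ ≡ 4 (mod 5). x = 4×85×1 + 13×35×1 + 4×119×4 ≡ 319 (mod 595)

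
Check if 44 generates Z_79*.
44^{39} ≡ 1 mod 79 and 39 < 78, so ord_79(44) = 39 ≠ 78 and 44 is not a primitive root.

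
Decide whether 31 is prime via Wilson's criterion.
(30)! mod 31 = 30. Since 30 ≡ -1 mod 31, 31 is prime.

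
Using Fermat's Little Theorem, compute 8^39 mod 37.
By Fermat: 8^{36} ≡ 1 mod 37. So 8^{39} = 8^{36} · 8^{3} ≡ 8^{3} ≡ 31 mod 37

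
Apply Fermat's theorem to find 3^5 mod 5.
By Fermat: 3^{4} ≡ 1 mod 5. So 3^{5} = 3^{4} · 3^{1} ≡ 3^{1} ≡ 3 mod 5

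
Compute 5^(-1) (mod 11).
Since 11 is prime, by Fermat 5^(-1) ≡ 5^{9} ≡ 9 (mod 11). Verify: 5 × 9 = 45 ≡ 1 (mod 11)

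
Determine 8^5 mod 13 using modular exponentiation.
By repeated squaring mod 13: 8^{1}≡8, 8^{2}≡12, 8^{4}≡1. Then 8^{5} = 8^{4+1} ≡ 1 × 8 ≡ 8 mod 13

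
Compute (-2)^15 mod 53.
By repeated squaring (mod 53): (-2)^{1}≡51, (-2)^{2}≡4, (-2)^{4}≡16, (-2)^{8}≡44. Then (-2)^{15} = (-2)^{8+4+2+1} ≡ 44 × 16 × 4 × 51 ≡ 39 (mod 53)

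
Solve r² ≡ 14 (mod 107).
The square roots of 14 mod 107 are 11 and 96. Verify: 11² = 121 ≡ 14 (mod 107)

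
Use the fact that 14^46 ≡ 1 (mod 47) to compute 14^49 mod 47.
By Fermat: 14^{46} ≡ 1 (mod 47). So 14^{49} = 14^{46} · 14^{3} ≡ 14^{3} ≡ 18 (mod 47)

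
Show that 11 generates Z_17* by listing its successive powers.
11^1, 11^2, ..., 11^{16} mod 17: [11, 2, 5, 4, 10, 8, 3, 16, 6, 15, 12, 13, 7, 9, 14, 1]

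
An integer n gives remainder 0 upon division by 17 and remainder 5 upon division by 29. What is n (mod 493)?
M = 17 × 29 = 493. M₁ = 29, y₁ ≡ 10 (mod 17). M₂ = 17, y₂ ≡ 12 (mod 29). n = 0×29×10 + 5×17×12 ≡ 34 (mod 493)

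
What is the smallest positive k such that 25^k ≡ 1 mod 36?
Powers of 25 mod 36: 25^1≡25, 25^2≡13, 25^3≡1. Order = 3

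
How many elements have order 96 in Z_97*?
A prime p has φ(p-1) primitive roots; here φ(96) = 32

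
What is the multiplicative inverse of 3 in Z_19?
Since 19 is prime, by Fermat 3^(-1) ≡ 3^{17} ≡ 13 mod 19. Verify: 3 × 13 = 39 ≡ 1 mod 19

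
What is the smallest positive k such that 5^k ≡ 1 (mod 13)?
Powers of 5 mod 13: 5^1≡5, 5^2≡12, 5^3≡8, 5^4≡1. So the order of 5 is 4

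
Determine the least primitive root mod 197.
g = 2. For each prime q|196: 2^{98}≡196, 2^{28}≡104, none ≡ 1, so ord_197(2) = 196 and 2 is a primitive root.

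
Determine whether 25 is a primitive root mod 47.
25^{23} ≡ 1 mod 47 and 23 < 46, so ord_47(25) = 23 ≠ 46 and 25 is not a primitive root.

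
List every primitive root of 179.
There are φ(178) = 88 primitive roots mod 179: {2, 6, 7, 8, 10, 11, 18, 21, 23, 24, 26, 28, 30, 32, 33, 34, 35, 37, 38, 40, 41, 44, 50, 53, 54, 55, 58, 62, 63, 69, 71, 72, 73, 78, 79, 84, 86, 90, 91, 92, 94, 96, 97, 98, 99, 102, 103, 104, 105, 109, 111, 112, 113, 114, 115, 118, 119, 120, 122, 123, 127, 128, 130, 131, 132, 133, 134, 136, 137, 140, 143, 148, 150, 152, 154, 157, 159, 160, 162, 163, 164, 165, 166, 167, 170, 174, 175, 176}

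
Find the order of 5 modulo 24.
Powers of 5 mod 24: 5^1≡5, 5^2≡1. Order = 2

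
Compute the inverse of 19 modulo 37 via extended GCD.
Extended GCD: 19(2) + 37(-1) = 1. So 19^(-1) ≡ 2 (mod 37). Verify: 19 × 2 = 38 ≡ 1 (mod 37)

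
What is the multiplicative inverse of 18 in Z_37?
Since 37 is prime, by Fermat 18^(-1) ≡ 18^{35} ≡ 35 mod 37. Verify: 18 × 35 = 630 ≡ 1 mod 37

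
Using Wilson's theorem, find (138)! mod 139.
By Wilson's theorem, (138)! ≡ -1 ≡ 138 mod 139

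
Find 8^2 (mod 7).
8^{2} = 64 ≡ 1 (mod 7)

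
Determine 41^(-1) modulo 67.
Since 67 is prime, by Fermat 41^(-1) ≡ 41^{65} ≡ 18 (mod 67). Verify: 41 × 18 = 738 ≡ 1 (mod 67)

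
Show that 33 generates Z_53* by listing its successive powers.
33^1, 33^2, ..., 33^{52} mod 53: [33, 29, 3, 46, 34, 9, 32, 49, 27, 43, 41, 28, 23, 17, 31, 16, 51, 40, 48, 47, 14, 38, 35, 42, 8, 52, 20, 24, 50, 7, 19, 44, 21, 4, 26, 10, 12, 25, 30, 36, 22, 37, 2, 13, 5, 6, 39, 15, 18, 11, 45, 1]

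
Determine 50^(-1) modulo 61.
Since 61 is prime, by Fermat 50^(-1) ≡ 50^{59} ≡ 11 (mod 61). Verify: 50 × 11 = 550 ≡ 1 (mod 61)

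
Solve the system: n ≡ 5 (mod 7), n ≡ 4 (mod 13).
M = 7 × 13 = 91. M₁ = 13, y₁ ≡ 6 (mod 7). M₂ = 7, y₂ ≡ 2 (mod 13). n = 5×13×6 + 4×7×2 ≡ 82 (mod 91)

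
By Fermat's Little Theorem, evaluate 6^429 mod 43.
By Fermat: 6^{42} ≡ 1 (mod 43). 429 ≡ 9 (mod 42). So 6^{429} ≡ 6^{9} ≡ 1 (mod 43)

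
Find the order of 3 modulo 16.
Powers of 3 mod 16: 3^1≡3, 3^2≡9, 3^3≡11, 3^4≡1. So the order of 3 is 4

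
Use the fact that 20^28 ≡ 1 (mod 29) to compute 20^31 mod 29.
By Fermat: 20^{28} ≡ 1 (mod 29). So 20^{31} = 20^{28} · 20^{3} ≡ 20^{3} ≡ 25 (mod 29)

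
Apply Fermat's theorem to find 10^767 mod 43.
By Fermat: 10^{42} ≡ 1 mod 43. 767 ≡ 11 mod 42. So 10^{767} ≡ 10^{11} ≡ 15 mod 43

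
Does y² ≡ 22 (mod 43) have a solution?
By Euler's criterion: 22^{21} ≡ 42 (mod 43). Since this equals -1 (≡ 42), 22 is not a QR.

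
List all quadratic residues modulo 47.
Squares in Z_47*: {1, 2, 3, 4, 6, 7, 8, 9, 12, 14, 16, 17, 18, 21, 24, 25, 27, 28, 32, 34, 36, 37, 42}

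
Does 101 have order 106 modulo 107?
101^{53} ≡ 1 mod 107 and 53 < 106, so ord_107(101) = 53 ≠ 106 and 101 is not a primitive root.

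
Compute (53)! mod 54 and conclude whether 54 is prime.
(53)! mod 54 = 0. Since 0 ≢ -1 mod 54, 54 is not prime.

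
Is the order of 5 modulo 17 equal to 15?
Powers of 5 mod 17: 5^1≡5, 5^2≡8, 5^3≡6, 5^4≡13, 5^5≡14, 5^6≡2, 5^7≡10, 5^8≡16, 5^9≡12, 5^10≡9, 5^11≡11, 5^12≡4, 5^13≡3, 5^14≡15, 5^15≡7, 5^16≡1. 5^15≡7≢1, so ord ≠ 15. No, the actual order is 16.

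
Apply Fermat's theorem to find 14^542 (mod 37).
By Fermat: 14^{36} ≡ 1 (mod 37). 542 ≡ 2 (mod 36). So 14^{542} ≡ 14^{2} ≡ 11 (mod 37)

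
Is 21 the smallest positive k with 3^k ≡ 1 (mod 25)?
Powers of 3 mod 25: 3^1≡3, 3^2≡9, 3^3≡2, 3^4≡6, 3^5≡18, 3^6≡4, 3^7≡12, 3^8≡11, 3^9≡8, 3^10≡24, 3^11≡22, 3^12≡16, 3^13≡23, 3^14≡19, 3^15≡7, 3^16≡21, 3^17≡13, 3^18≡14, 3^19≡17, 3^20≡1. Already 3^20≡1, so the order is 20 < 21. No, the actual order is 20.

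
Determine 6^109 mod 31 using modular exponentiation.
Using Fermat: 6^{30} ≡ 1 (mod 31). 109 ≡ 19 (mod 30). So 6^{109} ≡ 6^{19} ≡ 6 (mod 31)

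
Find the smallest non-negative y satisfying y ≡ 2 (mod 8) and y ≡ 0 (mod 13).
M = 8 × 13 = 104. M₁ = 13, y₁ ≡ 5 (mod 8). M₂ = 8, y₂ ≡ 5 (mod 13). y = 2×13×5 + 0×8×5 ≡ 26 (mod 104)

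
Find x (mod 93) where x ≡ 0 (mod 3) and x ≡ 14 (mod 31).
M = 3 × 31 = 93. M₁ = 31, y₁ ≡ 1 (mod 3). M₂ = 3, y₂ ≡ 21 (mod 31). x = 0×31×1 + 14×3×21 ≡ 45 (mod 93)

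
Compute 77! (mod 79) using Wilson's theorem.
(78)! = (77)! × (78) ≡ -1 (mod 79). So (77)! ≡ -1 × (78)^(-1) ≡ (-1)×(-1) = 1 (mod 79)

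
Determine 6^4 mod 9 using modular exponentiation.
6^{4} = 1296 ≡ 0 (mod 9)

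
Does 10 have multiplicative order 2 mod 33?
Powers of 10 mod 33: 10^1≡10, 10^2≡1. First k with 10^k≡1 is k=2. Yes, ord_33(10) = 2.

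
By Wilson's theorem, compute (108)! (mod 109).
By Wilson's theorem, (108)! ≡ -1 ≡ 108 (mod 109)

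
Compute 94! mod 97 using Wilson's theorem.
(96)! = (94)! × (95) × (96) ≡ -1 mod 97. So (94)! ≡ -1 × [(96)(95)]^(-1) ≡ 48 mod 97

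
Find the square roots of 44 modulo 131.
The square roots of 44 mod 131 are 100 and 31. Verify: 100² = 10000 ≡ 44 mod 131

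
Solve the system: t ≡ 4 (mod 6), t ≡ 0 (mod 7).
M = 6 × 7 = 42. M₁ = 7, y₁ ≡ 1 (mod 6). M₂ = 6, y₂ ≡ 6 (mod 7). t = 4×7×1 + 0×6×6 ≡ 28 (mod 42)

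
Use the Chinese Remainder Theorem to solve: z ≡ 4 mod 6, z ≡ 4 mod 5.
M = 6 × 5 = 30. M₁ = 5, y₁ ≡ 5 mod 6. M₂ = 6, y₂ ≡ 1 mod 5. z = 4×5×5 + 4×6×1 ≡ 4 mod 30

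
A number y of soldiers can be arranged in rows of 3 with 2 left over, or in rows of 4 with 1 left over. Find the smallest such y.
M = 3 × 4 = 12. M₁ = 4, y₁ ≡ 1 (mod 3). M₂ = 3, y₂ ≡ 3 (mod 4). y = 2×4×1 + 1×3×3 ≡ 5 (mod 12)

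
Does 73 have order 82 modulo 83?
ord_83(73) divides 82. For each prime q|82: 73^{41}≡82, 73^{2}≡17, none ≡ 1. So 73 has order 82 and is a primitive root mod 83.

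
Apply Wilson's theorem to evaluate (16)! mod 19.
(18)! = (16)! × (17) × (18) ≡ -1 mod 19. So (16)! ≡ -1 × [(18)(17)]^(-1) ≡ 9 mod 19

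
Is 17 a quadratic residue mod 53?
By Euler's criterion: 17^{26} ≡ 1 (mod 53). Since this equals 1, 17 is a QR.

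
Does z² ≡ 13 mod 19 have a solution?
By Euler's criterion: 13^{9} ≡ 18 mod 19. Since this equals -1 (≡ 18), 13 is not a QR.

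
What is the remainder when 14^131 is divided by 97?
Using Fermat: 14^{96} ≡ 1 mod 97. 131 ≡ 35 mod 96. So 14^{131} ≡ 14^{35} ≡ 59 mod 97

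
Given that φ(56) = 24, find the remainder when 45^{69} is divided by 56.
By Euler: 45^{24} ≡ 1 (mod 56) since gcd(45, 56) = 1. 69 = 2×24 + 21. So 45^{69} ≡ 45^{21} ≡ 13 (mod 56)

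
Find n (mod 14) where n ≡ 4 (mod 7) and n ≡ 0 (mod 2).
M = 7 × 2 = 14. M₁ = 2, y₁ ≡ 4 (mod 7). M₂ = 7, y₂ ≡ 1 (mod 2). n = 4×2×4 + 0×7×1 ≡ 4 (mod 14)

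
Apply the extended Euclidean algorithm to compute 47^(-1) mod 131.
Extended GCD: 47(-39) + 131(14) = 1. So 47^(-1) ≡ -39 ≡ 92 mod 131. Verify: 47 × 92 = 4324 ≡ 1 mod 131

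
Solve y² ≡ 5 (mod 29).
The square roots of 5 mod 29 are 18 and 11. Verify: 18² = 324 ≡ 5 (mod 29)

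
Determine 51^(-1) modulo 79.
Since 79 is prime, by Fermat 51^(-1) ≡ 51^{77} ≡ 31 (mod 79). Verify: 51 × 31 = 1581 ≡ 1 (mod 79)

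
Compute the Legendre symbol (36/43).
(36/43) = 36^{21} mod 43 = 1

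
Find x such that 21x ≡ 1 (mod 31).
Since 31 is prime, by Fermat 21^(-1) ≡ 21^{29} ≡ 3 (mod 31). Verify: 21 × 3 = 63 ≡ 1 (mod 31)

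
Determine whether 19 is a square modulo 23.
By Euler's criterion: 19^{11} ≡ 22 (mod 23). Since this equals -1 (≡ 22), 19 is not a QR.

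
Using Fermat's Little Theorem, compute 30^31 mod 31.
By Fermat: 30^{30} ≡ 1 (mod 31). So 30^{31} = 30^{30} · 30^{1} ≡ 30^{1} ≡ 30 (mod 31)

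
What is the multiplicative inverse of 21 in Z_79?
Since 79 is prime, by Fermat 21^(-1) ≡ 21^{77} ≡ 64 mod 79. Verify: 21 × 64 = 1344 ≡ 1 mod 79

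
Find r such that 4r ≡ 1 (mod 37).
Since 37 is prime, by Fermat 4^(-1) ≡ 4^{35} ≡ 28 (mod 37). Verify: 4 × 28 = 112 ≡ 1 (mod 37)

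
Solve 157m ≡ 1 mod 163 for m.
Since 163 is prime, by Fermat 157^(-1) ≡ 157^{161} ≡ 27 mod 163. Verify: 157 × 27 = 4239 ≡ 1 mod 163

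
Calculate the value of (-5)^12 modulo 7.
Using Fermat: (-5)^{6} ≡ 1 mod 7. 12 ≡ 0 mod 6. So (-5)^{12} ≡ (-5)^{0} ≡ 1 mod 7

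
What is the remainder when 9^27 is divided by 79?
By repeated squaring (mod 79): 9^{1}≡9, 9^{2}≡2, 9^{4}≡4, 9^{8}≡16, 9^{16}≡19. Then 9^{27} = 9^{16+8+2+1} ≡ 19 × 16 × 2 × 9 ≡ 21 (mod 79)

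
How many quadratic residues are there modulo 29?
Exactly half the non-zero residues mod a prime are QRs: (29-1)/2 = 14.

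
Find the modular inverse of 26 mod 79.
Since 79 is prime, by Fermat 26^(-1) ≡ 26^{77} ≡ 76 mod 79. Verify: 26 × 76 = 1976 ≡ 1 mod 79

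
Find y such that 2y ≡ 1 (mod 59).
Since 59 is prime, by Fermat 2^(-1) ≡ 2^{57} ≡ 30 (mod 59). Verify: 2 × 30 = 60 ≡ 1 (mod 59)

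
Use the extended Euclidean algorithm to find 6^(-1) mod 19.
Extended GCD: 6(-3) + 19(1) = 1. So 6^(-1) ≡ -3 ≡ 16 mod 19. Verify: 6 × 16 = 96 ≡ 1 mod 19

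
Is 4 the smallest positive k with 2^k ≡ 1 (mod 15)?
Powers of 2 mod 15: 2^1≡2, 2^2≡4, 2^3≡8, 2^4≡1. First k with 2^k≡1 is k=4. Yes, ord_15(2) = 4.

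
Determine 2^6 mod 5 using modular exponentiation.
Using Fermat: 2^{4} ≡ 1 (mod 5). 6 ≡ 2 (mod 4). So 2^{6} ≡ 2^{2} ≡ 4 (mod 5)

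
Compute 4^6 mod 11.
By repeated squaring (mod 11): 4^{1}≡4, 4^{2}≡5, 4^{4}≡3. Then 4^{6} = 4^{4+2} ≡ 3 × 5 ≡ 4 (mod 11)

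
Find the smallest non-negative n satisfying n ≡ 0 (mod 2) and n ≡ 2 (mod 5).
M = 2 × 5 = 10. M₁ = 5, y₁ ≡ 1 (mod 2). M₂ = 2, y₂ ≡ 3 (mod 5). n = 0×5×1 + 2×2×3 ≡ 2 (mod 10)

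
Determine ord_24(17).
Powers of 17 mod 24: 17^1≡17, 17^2≡1. So the order of 17 is 2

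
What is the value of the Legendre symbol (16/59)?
(16/59) = 16^{29} mod 59 = 1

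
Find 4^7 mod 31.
By repeated squaring mod 31: 4^{1}≡4, 4^{2}≡16, 4^{4}≡8. Then 4^{7} = 4^{4+2+1} ≡ 8 × 16 × 4 ≡ 16 mod 31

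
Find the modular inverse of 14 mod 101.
Since 101 is prime, by Fermat 14^(-1) ≡ 14^{99} ≡ 65 mod 101. Verify: 14 × 65 = 910 ≡ 1 mod 101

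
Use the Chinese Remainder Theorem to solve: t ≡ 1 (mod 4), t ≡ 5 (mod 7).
M = 4 × 7 = 28. M₁ = 7, y₁ ≡ 3 (mod 4). M₂ = 4, y₂ ≡ 2 (mod 7). t = 1×7×3 + 5×4×2 ≡ 5 (mod 28)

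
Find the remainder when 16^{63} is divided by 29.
By Fermat: 16^{28} ≡ 1 (mod 29). 63 = 2×28 + 7. So 16^{63} ≡ 16^{7} ≡ 1 (mod 29)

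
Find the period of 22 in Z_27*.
Powers of 22 mod 27: 22^1≡22, 22^2≡25, 22^3≡10, 22^4≡4, 22^5≡7, 22^6≡19, 22^7≡13, 22^8≡16, 22^9≡1. So the order of 22 is 9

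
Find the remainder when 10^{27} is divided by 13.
By Fermat: 10^{12} ≡ 1 (mod 13). 27 = 2×12 + 3. So 10^{27} ≡ 10^{3} ≡ 12 (mod 13)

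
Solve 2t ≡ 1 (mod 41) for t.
Since 41 is prime, by Fermat 2^(-1) ≡ 2^{39} ≡ 21 (mod 41). Verify: 2 × 21 = 42 ≡ 1 (mod 41)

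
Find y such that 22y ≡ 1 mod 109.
Since 109 is prime, by Fermat 22^(-1) ≡ 22^{107} ≡ 5 mod 109. Verify: 22 × 5 = 110 ≡ 1 mod 109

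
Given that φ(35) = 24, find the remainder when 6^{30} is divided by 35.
By Euler: 6^{24} ≡ 1 mod 35 since gcd(6, 35) = 1. 30 = 1×24 + 6. So 6^{30} ≡ 6^{6} ≡ 1 mod 35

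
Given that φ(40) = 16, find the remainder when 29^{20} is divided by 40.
By Euler: 29^{16} ≡ 1 (mod 40) since gcd(29, 40) = 1. 20 = 1×16 + 4. So 29^{20} ≡ 29^{4} ≡ 1 (mod 40)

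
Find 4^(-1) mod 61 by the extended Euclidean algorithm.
Extended GCD: 4(-15) + 61(1) = 1. So 4^(-1) ≡ -15 ≡ 46 mod 61. Verify: 4 × 46 = 184 ≡ 1 mod 61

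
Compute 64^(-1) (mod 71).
Since 71 is prime, by Fermat 64^(-1) ≡ 64^{69} ≡ 10 (mod 71). Verify: 64 × 10 = 640 ≡ 1 (mod 71)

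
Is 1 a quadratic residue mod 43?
By Euler's criterion: 1^{21} ≡ 1 (mod 43). Since this equals 1, 1 is a QR.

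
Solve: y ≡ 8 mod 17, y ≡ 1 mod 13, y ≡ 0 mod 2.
M = 17 × 13 × 2 = 442. M₁ = 26, y₁ ≡ 2 mod 17. M₂ = 34, y₂ ≡ 5 mod 13. M₃ = 221, y₃ ≡ 1 mod 2. y = 8×26×2 + 1×34×5 + 0×221×1 ≡ 144 mod 442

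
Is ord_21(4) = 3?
Powers of 4 mod 21: 4^1≡4, 4^2≡16, 4^3≡1. First k with 4^k≡1 is k=3. Yes, ord_21(4) = 3.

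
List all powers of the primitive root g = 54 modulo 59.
54^1, 54^2, ..., 54^{58} mod 59: [54, 25, 52, 35, 2, 49, 50, 45, 11, 4, 39, 41, 31, 22, 8, 19, 23, 3, 44, 16, 38, 46, 6, 29, 32, 17, 33, 12, 58, 5, 34, 7, 24, 57, 10, 9, 14, 48, 55, 20, 18, 28, 37, 51, 40, 36, 56, 15, 43, 21, 13, 53, 30, 27, 42, 26, 47, 1]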